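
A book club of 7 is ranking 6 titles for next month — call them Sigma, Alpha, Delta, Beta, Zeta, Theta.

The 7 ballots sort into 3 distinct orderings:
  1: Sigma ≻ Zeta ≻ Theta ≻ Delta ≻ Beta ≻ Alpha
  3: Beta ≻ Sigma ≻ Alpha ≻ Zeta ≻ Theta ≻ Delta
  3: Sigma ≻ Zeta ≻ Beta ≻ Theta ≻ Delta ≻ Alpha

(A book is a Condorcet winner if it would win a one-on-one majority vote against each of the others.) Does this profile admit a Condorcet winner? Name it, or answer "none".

Sigma

Head-to-head results (7 members):
Sigma vs Alpha: 1+3+3 = 7 for Sigma, 0 for Alpha — Sigma by 7–0.
Sigma vs Delta: Sigma wins 7–0.
Sigma vs Beta: 4 to 3, Sigma.
Sigma vs Zeta: 7 to 0, Sigma.
Sigma–Theta: Sigma 7–0.
Alpha vs Delta: Alpha preferred on 3 ballots; Delta wins 4–3.
Alpha vs Beta: Beta wins 7–0.
Alpha vs Zeta: Zeta, 4–3.
Alpha vs Theta: Alpha is ranked higher on 3 ballots, Theta on 4. Theta wins 4–3.
Delta vs Beta: Beta, 6–1.
Delta vs Zeta: Delta is ranked higher on 0 ballots, Zeta on 7. Zeta wins 7–0.
Delta vs Theta: Theta, 7–0.
Beta vs Zeta: 3 to 4, Zeta.
Beta vs Theta: Beta is ranked higher on 3+3 = 6 ballots, Theta on 1. Beta wins 6–1.
Zeta–Theta: Zeta 7–0.
Only Sigma has no losses; Sigma is the Condorcet winner.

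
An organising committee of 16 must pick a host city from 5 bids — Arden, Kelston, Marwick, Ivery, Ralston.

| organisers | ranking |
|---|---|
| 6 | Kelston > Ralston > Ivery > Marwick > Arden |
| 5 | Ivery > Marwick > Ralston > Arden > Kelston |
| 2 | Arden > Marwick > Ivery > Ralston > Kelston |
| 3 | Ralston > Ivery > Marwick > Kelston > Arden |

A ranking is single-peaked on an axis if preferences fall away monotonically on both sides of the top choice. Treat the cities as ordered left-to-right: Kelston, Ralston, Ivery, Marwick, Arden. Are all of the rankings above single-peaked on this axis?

Axis positions: Kelston=1, Ralston=2, Ivery=3, Marwick=4, Arden=5.
Group 1 (peak Kelston at position 1): ranking walks positions 1-2-3-4-5, expanding outward from the peak — single-peaked.
Group 2 (peak Ivery at position 3): ranking walks positions 3-4-2-5-1, expanding outward from the peak — single-peaked.
Group 3 (peak Arden at position 5): ranking walks positions 5-4-3-2-1, expanding outward from the peak — single-peaked.
Group 4 (peak Ralston at position 2): ranking walks positions 2-3-4-1-5, expanding outward from the peak — single-peaked.
Every ranking is single-peaked on this axis.

yes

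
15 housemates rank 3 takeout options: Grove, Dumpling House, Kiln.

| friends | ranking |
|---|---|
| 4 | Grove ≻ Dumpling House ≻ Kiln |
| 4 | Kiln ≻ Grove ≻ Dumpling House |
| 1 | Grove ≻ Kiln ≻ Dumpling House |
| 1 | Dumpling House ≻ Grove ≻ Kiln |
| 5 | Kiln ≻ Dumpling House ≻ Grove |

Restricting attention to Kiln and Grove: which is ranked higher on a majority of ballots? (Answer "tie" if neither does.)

Ballots ranking Kiln above Grove: 4 + 5 = 9.
Ballots ranking Grove above Kiln: 15 − 9 = 6.
Kiln wins the head-to-head 9–6.

Kiln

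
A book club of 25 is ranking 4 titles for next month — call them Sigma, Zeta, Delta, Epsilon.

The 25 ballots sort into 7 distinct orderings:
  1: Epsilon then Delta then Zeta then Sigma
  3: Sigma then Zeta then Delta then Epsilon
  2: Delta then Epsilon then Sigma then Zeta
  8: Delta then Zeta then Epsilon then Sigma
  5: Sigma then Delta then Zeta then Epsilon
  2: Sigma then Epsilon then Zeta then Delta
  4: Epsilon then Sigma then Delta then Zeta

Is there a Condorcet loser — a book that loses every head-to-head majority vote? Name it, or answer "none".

none

Head-to-head results (25 members):
Sigma vs Zeta: 3+2+5+2+4 = 16 for Sigma, 9 for Zeta — Sigma by 16–9.
Sigma vs Delta: Sigma is ranked higher on 3+5+2+4 = 14 ballots, Delta on 11. Sigma wins 14–11.
Sigma vs Epsilon: Sigma preferred on 3+5+2 = 10 ballots; Epsilon wins 15–10.
Zeta–Delta: Delta 20–5.
Zeta vs Epsilon: Zeta wins 16–9.
Delta vs Epsilon: 18 to 7, Delta.
Each book has at least one pairwise win (Sigma beats Zeta; Zeta beats Epsilon; Delta beats Zeta; Epsilon beats Sigma) — no Condorcet loser.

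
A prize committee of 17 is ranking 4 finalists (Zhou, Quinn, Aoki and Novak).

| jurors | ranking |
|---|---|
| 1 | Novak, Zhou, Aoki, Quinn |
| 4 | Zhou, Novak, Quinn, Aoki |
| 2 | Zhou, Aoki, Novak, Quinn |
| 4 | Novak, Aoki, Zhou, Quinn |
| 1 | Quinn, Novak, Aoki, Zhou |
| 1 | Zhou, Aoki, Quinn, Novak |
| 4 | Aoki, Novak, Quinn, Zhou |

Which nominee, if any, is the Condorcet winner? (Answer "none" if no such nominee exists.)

Check each pair by majority over 17 ballots:
Zhou–Quinn: Zhou 12–5.
Zhou–Aoki: Aoki 9–8.
Zhou–Novak: Novak 10–7.
Quinn–Aoki: Aoki 12–5.
Quinn–Novak: Novak 15–2.
Aoki vs Novak: Novak wins 10–7.
Novak defeats every rival head-to-head and is the Condorcet winner.

Novak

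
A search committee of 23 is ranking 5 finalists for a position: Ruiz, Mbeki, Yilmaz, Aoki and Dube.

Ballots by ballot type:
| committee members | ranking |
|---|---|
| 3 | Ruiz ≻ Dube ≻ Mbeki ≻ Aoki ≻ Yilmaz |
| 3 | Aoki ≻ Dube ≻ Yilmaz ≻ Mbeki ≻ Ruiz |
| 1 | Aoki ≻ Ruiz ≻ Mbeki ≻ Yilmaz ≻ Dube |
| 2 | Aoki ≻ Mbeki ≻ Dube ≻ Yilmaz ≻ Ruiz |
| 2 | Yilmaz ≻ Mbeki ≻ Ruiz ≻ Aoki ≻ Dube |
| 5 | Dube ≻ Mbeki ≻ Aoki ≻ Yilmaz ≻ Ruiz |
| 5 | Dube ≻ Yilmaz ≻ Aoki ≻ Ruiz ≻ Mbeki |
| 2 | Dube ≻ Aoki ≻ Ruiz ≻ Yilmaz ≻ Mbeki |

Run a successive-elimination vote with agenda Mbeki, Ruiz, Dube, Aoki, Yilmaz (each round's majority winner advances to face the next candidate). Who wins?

Round 1: Mbeki vs Ruiz — 12–11, Mbeki advances.
Round 2: Mbeki vs Dube — 5–18, Dube advances.
Round 3: Dube vs Aoki — 15–8, Dube advances.
Round 4: Dube vs Yilmaz — 20–3, Dube advances.
The agenda winner is Dube.

Dube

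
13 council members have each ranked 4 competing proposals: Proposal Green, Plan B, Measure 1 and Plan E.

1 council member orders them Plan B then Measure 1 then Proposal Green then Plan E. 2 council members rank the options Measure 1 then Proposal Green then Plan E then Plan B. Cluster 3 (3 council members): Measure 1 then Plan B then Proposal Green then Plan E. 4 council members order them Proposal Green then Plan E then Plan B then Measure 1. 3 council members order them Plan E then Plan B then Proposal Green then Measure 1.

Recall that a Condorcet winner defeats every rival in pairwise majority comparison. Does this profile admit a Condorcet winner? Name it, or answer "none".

Pairwise majorities:
Proposal Green vs Plan B: 2+4 = 6 for Proposal Green, 7 for Plan B — Plan B by 7–6.
Proposal Green vs Measure 1: 4+3 = 7 for Proposal Green, 6 for Measure 1 — Proposal Green by 7–6.
Proposal Green vs Plan E: Proposal Green preferred on 1+2+3+4 = 10 ballots; Proposal Green wins 10–3.
Plan B vs Measure 1: 1+4+3 = 8 for Plan B, 5 for Measure 1 — Plan B by 8–5.
Plan B vs Plan E: 4 to 9, Plan E.
Measure 1 vs Plan E: Measure 1 is ranked higher on 1+2+3 = 6 ballots, Plan E on 7. Plan E wins 7–6.
Every option loses at least once (Proposal Green loses to Plan B; Plan B loses to Plan E; Measure 1 loses to Proposal Green; Plan E loses to Proposal Green). The majority relation contains the cycle Proposal Green → Plan E → Plan B → Proposal Green, so there is no Condorcet winner.

none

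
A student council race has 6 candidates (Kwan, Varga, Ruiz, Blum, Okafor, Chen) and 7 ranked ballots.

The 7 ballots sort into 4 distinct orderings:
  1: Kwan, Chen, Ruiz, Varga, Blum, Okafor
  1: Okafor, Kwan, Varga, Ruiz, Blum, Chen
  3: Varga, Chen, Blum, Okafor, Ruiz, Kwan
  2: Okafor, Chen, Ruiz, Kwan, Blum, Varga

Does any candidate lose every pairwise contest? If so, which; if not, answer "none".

Pairwise majorities:
Kwan vs Varga: 1+1+2 = 4 for Kwan, 3 for Varga — Kwan by 4–3.
Kwan vs Ruiz: 2 to 5, Ruiz.
Kwan vs Blum: Kwan is ranked higher on 1+1+2 = 4 ballots, Blum on 3. Kwan wins 4–3.
Kwan–Okafor: Okafor 6–1.
Kwan vs Chen: 1+1 = 2 for Kwan, 5 for Chen — Chen by 5–2.
Varga–Ruiz: Varga 4–3.
Varga vs Blum: Varga is ranked higher on 1+1+3 = 5 ballots, Blum on 2. Varga wins 5–2.
Varga–Okafor: Varga 4–3.
Varga vs Chen: Varga, 4–3.
Ruiz vs Blum: Ruiz, 4–3.
Ruiz vs Okafor: 1 to 6, Okafor.
Ruiz vs Chen: Ruiz is ranked higher on 1 ballot, Chen on 6. Chen wins 6–1.
Blum vs Okafor: 1+3 = 4 for Blum, 3 for Okafor — Blum by 4–3.
Blum vs Chen: 1 to 6, Chen.
Okafor vs Chen: Chen wins 4–3.
Each candidate has at least one pairwise win (Kwan beats Varga; Varga beats Ruiz; Ruiz beats Kwan; Blum beats Okafor; Okafor beats Kwan; Chen beats Kwan) — no Condorcet loser.

none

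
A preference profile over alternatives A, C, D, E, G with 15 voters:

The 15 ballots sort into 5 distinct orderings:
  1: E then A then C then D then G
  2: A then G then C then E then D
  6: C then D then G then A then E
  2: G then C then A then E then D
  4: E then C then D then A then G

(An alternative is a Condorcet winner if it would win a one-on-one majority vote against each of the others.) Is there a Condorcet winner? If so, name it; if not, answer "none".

C

Check each pair by majority over 15 ballots:
A vs C: A is ranked higher on 1+2 = 3 ballots, C on 12. C wins 12–3.
A vs D: A is ranked higher on 1+2+2 = 5 ballots, D on 10. D wins 10–5.
A vs E: 2+6+2 = 10 for A, 5 for E — A by 10–5.
A vs G: 1+2+4 = 7 for A, 8 for G — G by 8–7.
C vs D: C preferred on 1+2+6+2+4 = 15 ballots; C wins 15–0.
C vs E: C is ranked higher on 2+6+2 = 10 ballots, E on 5. C wins 10–5.
C vs G: C is ranked higher on 1+6+4 = 11 ballots, G on 4. C wins 11–4.
D vs E: 6 to 9, E.
D vs G: 1+6+4 = 11 for D, 4 for G — D by 11–4.
E vs G: 1+4 = 5 for E, 10 for G — G by 10–5.
C defeats every rival head-to-head and is the Condorcet winner.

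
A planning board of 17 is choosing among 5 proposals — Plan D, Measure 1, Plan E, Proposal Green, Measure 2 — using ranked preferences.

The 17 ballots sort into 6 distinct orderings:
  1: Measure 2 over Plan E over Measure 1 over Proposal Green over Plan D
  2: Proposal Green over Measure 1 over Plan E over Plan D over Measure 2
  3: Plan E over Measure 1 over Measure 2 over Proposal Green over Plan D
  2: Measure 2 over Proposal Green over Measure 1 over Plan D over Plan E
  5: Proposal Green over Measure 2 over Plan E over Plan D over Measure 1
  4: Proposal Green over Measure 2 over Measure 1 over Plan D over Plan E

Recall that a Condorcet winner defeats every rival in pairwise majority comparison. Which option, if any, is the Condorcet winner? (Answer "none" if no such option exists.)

Proposal Green

Pairwise majorities:
Plan D vs Measure 1: Measure 1, 12–5.
Plan D vs Plan E: Plan E, 11–6.
Plan D–Proposal Green: Proposal Green 17–0.
Plan D vs Measure 2: Measure 2 wins 15–2.
Measure 1 vs Plan E: Plan E wins 9–8.
Measure 1 vs Proposal Green: Proposal Green wins 13–4.
Measure 1–Measure 2: Measure 2 12–5.
Plan E vs Proposal Green: Proposal Green wins 13–4.
Plan E vs Measure 2: Measure 2 wins 12–5.
Proposal Green vs Measure 2: Proposal Green wins 11–6.
Proposal Green defeats every rival head-to-head and is the Condorcet winner.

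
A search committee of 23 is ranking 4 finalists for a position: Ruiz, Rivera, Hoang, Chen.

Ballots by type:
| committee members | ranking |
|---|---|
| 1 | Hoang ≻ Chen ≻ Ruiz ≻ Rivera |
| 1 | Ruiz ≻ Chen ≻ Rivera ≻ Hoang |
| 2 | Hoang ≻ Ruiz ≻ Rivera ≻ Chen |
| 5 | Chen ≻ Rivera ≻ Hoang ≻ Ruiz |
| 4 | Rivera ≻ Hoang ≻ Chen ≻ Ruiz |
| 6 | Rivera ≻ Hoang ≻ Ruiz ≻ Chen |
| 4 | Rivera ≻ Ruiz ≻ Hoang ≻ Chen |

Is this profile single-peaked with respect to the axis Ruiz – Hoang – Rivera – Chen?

Axis positions: Ruiz=1, Hoang=2, Rivera=3, Chen=4.
Type 1: ranking walks positions 2-4-1-3; Chen is ranked above Rivera even though Rivera lies between Chen and the peak Hoang on the axis — preferences dip and rise again. Not single-peaked.
Type 2: ranking walks positions 1-4-3-2; Chen is ranked above Hoang even though Hoang lies between Chen and the peak Ruiz on the axis — preferences dip and rise again. Not single-peaked.
Type 3 (peak Hoang at position 2): ranking walks positions 2-1-3-4, expanding outward from the peak — single-peaked.
Type 4 (peak Chen at position 4): ranking walks positions 4-3-2-1, expanding outward from the peak — single-peaked.
Type 5 (peak Rivera at position 3): ranking walks positions 3-2-4-1, expanding outward from the peak — single-peaked.
Type 6 (peak Rivera at position 3): ranking walks positions 3-2-1-4, expanding outward from the peak — single-peaked.
Type 7: ranking walks positions 3-1-2-4; Ruiz is ranked above Hoang even though Hoang lies between Ruiz and the peak Rivera on the axis — preferences dip and rise again. Not single-peaked.
Type 1 violates single-peakedness, so the profile is not single-peaked on this axis.

no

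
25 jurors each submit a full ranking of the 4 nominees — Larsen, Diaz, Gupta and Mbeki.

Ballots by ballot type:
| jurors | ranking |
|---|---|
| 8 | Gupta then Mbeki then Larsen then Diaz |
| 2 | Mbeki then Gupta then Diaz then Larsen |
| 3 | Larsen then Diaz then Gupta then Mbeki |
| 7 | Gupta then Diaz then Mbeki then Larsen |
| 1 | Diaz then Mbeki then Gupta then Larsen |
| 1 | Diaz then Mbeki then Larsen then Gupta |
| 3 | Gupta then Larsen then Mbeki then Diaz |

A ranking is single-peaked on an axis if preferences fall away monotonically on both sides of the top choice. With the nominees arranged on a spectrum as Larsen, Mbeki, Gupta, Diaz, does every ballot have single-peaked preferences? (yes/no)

no

Axis positions: Larsen=1, Mbeki=2, Gupta=3, Diaz=4.
Ballot type 1 (peak Gupta at position 3): ranking walks positions 3-2-1-4, expanding outward from the peak — single-peaked.
Ballot type 2 (peak Mbeki at position 2): ranking walks positions 2-3-4-1, expanding outward from the peak — single-peaked.
Ballot type 3: ranking walks positions 1-4-3-2; Diaz is ranked above Mbeki even though Mbeki lies between Diaz and the peak Larsen on the axis — preferences dip and rise again. Not single-peaked.
Ballot type 4 (peak Gupta at position 3): ranking walks positions 3-4-2-1, expanding outward from the peak — single-peaked.
Ballot type 5: ranking walks positions 4-2-3-1; Mbeki is ranked above Gupta even though Gupta lies between Mbeki and the peak Diaz on the axis — preferences dip and rise again. Not single-peaked.
Ballot type 6: ranking walks positions 4-2-1-3; Mbeki is ranked above Gupta even though Gupta lies between Mbeki and the peak Diaz on the axis — preferences dip and rise again. Not single-peaked.
Ballot type 7: ranking walks positions 3-1-2-4; Larsen is ranked above Mbeki even though Mbeki lies between Larsen and the peak Gupta on the axis — preferences dip and rise again. Not single-peaked.
Ballot type 3 violates single-peakedness, so the profile is not single-peaked on this axis.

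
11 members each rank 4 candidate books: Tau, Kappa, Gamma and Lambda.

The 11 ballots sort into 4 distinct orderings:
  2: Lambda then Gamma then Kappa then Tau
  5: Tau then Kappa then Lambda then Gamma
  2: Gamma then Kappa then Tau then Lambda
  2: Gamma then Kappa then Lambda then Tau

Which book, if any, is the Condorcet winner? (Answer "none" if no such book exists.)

Pairwise majorities:
Tau vs Kappa: Kappa, 6–5.
Tau vs Gamma: Tau preferred on 5 ballots; Gamma wins 6–5.
Tau vs Lambda: 7 to 4, Tau.
Kappa vs Gamma: Gamma wins 6–5.
Kappa vs Lambda: Kappa wins 9–2.
Gamma vs Lambda: Gamma preferred on 2+2 = 4 ballots; Lambda wins 7–4.
Each book drops at least one matchup (Tau loses to Kappa; Kappa loses to Gamma; Gamma loses to Lambda; Lambda loses to Tau); the cycle Tau beats Lambda beats Gamma beats Tau rules out a Condorcet winner.

none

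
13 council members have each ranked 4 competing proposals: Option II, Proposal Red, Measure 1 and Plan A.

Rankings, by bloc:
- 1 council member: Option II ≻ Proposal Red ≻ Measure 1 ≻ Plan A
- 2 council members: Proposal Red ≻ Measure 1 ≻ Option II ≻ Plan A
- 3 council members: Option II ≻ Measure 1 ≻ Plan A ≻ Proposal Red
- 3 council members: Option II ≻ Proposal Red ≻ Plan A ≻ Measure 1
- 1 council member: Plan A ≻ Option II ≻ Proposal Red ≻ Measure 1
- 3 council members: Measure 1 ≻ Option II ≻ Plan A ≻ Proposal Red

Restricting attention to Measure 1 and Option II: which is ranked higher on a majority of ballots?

Ballots ranking Measure 1 above Option II: 2 + 3 = 5.
Ballots ranking Option II above Measure 1: 13 − 5 = 8.
Option II wins the head-to-head 8–5.

Option II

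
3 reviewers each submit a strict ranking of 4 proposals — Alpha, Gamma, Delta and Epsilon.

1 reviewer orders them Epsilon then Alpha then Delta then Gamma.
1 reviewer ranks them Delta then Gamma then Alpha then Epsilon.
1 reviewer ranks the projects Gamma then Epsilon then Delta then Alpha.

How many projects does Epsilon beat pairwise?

2

Epsilon against each rival (3 reviewers):
Epsilon vs Alpha: 1+1 = 2 for Epsilon, 1 for Alpha — Epsilon by 2–1.
Epsilon vs Gamma: Gamma, 2–1.
Epsilon vs Delta: Epsilon wins 2–1.
Epsilon beats Alpha, Delta; loses to Gamma — 2 pairwise wins.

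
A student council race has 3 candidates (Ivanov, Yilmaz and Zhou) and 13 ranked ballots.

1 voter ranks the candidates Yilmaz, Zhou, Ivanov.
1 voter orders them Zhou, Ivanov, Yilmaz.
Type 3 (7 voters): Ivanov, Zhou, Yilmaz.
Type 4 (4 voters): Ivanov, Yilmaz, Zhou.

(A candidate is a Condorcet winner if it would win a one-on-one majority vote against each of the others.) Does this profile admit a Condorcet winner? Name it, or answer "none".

Head-to-head results (13 voters):
Ivanov–Yilmaz: Ivanov 12–1.
Ivanov vs Zhou: Ivanov, 11–2.
Yilmaz vs Zhou: Zhou wins 8–5.
Only Ivanov has no losses; Ivanov is the Condorcet winner.

Ivanov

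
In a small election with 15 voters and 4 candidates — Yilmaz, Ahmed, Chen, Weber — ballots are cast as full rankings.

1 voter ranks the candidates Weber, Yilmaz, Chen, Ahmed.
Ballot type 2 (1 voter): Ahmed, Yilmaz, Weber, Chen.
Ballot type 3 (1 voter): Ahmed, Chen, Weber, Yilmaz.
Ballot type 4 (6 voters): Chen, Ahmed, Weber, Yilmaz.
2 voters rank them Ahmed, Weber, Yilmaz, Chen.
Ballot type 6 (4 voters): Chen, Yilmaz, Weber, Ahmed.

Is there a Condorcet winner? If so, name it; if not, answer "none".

Chen

Pairwise majorities:
Yilmaz vs Ahmed: Ahmed wins 10–5.
Yilmaz vs Chen: Chen, 11–4.
Yilmaz vs Weber: Yilmaz is ranked higher on 1+4 = 5 ballots, Weber on 10. Weber wins 10–5.
Ahmed vs Chen: Ahmed preferred on 1+1+2 = 4 ballots; Chen wins 11–4.
Ahmed vs Weber: Ahmed wins 10–5.
Chen–Weber: Chen 11–4.
Chen wins every pairwise contest, so Chen is the Condorcet winner.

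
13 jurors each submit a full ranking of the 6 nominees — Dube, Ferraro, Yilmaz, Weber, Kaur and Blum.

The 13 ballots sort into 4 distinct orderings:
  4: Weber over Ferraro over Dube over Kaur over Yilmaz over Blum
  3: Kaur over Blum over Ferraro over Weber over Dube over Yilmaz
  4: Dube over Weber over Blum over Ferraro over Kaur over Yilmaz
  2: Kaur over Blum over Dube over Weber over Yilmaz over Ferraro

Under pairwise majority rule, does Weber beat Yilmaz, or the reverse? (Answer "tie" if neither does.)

Ballots ranking Weber above Yilmaz: 4 + 3 + 4 + 2 = 13.
Ballots ranking Yilmaz above Weber: 13 − 13 = 0.
Weber wins the head-to-head 13–0.

Weber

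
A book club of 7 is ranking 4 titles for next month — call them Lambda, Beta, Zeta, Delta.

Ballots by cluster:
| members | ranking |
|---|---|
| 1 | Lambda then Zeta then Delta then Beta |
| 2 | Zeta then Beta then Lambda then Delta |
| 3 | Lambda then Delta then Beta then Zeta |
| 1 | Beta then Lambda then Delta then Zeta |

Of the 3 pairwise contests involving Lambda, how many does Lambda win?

3

Lambda against each rival (7 members):
Lambda vs Beta: 1+3 = 4 for Lambda, 3 for Beta — Lambda by 4–3.
Lambda–Zeta: Lambda 5–2.
Lambda vs Delta: Lambda wins 7–0.
Lambda beats Beta, Zeta, Delta — 3 pairwise wins.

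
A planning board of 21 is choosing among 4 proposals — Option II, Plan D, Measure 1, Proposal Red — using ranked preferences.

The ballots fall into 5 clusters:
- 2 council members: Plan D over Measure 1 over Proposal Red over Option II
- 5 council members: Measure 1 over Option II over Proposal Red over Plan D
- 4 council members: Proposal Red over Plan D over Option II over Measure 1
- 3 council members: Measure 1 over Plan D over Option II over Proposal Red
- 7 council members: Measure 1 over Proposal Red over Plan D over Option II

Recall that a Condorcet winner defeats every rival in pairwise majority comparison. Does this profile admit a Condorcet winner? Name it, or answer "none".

Measure 1

Pairwise majorities:
Option II vs Plan D: Plan D wins 16–5.
Option II vs Measure 1: Measure 1, 17–4.
Option II–Proposal Red: Proposal Red 13–8.
Plan D–Measure 1: Measure 1 15–6.
Plan D vs Proposal Red: Proposal Red wins 16–5.
Measure 1–Proposal Red: Measure 1 17–4.
Measure 1 defeats every rival head-to-head and is the Condorcet winner.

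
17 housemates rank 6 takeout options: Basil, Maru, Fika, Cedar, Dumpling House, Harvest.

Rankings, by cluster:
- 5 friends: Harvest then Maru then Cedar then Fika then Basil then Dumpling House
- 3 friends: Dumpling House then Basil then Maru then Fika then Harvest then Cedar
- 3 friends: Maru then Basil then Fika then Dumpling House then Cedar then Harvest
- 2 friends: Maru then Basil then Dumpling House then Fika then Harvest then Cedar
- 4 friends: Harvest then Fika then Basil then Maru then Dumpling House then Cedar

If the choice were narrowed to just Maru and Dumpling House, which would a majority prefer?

Maru

Ballots ranking Maru above Dumpling House: 5 + 3 + 2 + 4 = 14.
Ballots ranking Dumpling House above Maru: 17 − 14 = 3.
Maru wins the head-to-head 14–3.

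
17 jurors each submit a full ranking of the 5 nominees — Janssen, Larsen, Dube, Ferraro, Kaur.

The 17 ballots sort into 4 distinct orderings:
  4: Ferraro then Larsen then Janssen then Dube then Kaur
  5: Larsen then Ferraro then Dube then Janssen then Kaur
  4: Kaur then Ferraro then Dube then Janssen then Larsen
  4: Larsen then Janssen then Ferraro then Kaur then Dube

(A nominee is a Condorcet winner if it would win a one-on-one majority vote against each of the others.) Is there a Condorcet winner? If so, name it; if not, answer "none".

Check each pair by majority over 17 ballots:
Janssen–Larsen: Larsen 13–4.
Janssen–Dube: Dube 9–8.
Janssen–Ferraro: Ferraro 13–4.
Janssen vs Kaur: 4+5+4 = 13 for Janssen, 4 for Kaur — Janssen by 13–4.
Larsen–Dube: Larsen 13–4.
Larsen vs Ferraro: 5+4 = 9 for Larsen, 8 for Ferraro — Larsen by 9–8.
Larsen vs Kaur: Larsen wins 13–4.
Dube–Ferraro: Ferraro 17–0.
Dube vs Kaur: Dube is ranked higher on 4+5 = 9 ballots, Kaur on 8. Dube wins 9–8.
Ferraro vs Kaur: 13 to 4, Ferraro.
Larsen beats each of Janssen, Dube, Ferraro, Kaur — Larsen is the Condorcet winner.

Larsen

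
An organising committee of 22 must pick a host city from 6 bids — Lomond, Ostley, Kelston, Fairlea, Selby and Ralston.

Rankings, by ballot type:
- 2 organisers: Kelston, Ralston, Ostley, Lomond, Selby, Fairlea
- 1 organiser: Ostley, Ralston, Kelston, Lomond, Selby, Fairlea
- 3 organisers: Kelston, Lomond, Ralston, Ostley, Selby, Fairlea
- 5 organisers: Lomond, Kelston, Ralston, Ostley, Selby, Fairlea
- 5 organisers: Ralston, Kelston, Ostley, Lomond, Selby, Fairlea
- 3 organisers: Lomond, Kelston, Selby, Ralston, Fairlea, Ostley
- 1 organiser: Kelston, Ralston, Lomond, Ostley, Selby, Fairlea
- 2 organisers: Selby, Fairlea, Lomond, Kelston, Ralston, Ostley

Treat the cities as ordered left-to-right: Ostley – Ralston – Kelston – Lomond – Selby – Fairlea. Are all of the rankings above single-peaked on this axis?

Axis positions: Ostley=1, Ralston=2, Kelston=3, Lomond=4, Selby=5, Fairlea=6.
Ballot type 1 (peak Kelston at position 3): ranking walks positions 3-2-1-4-5-6, expanding outward from the peak — single-peaked.
Ballot type 2 (peak Ostley at position 1): ranking walks positions 1-2-3-4-5-6, expanding outward from the peak — single-peaked.
Ballot type 3 (peak Kelston at position 3): ranking walks positions 3-4-2-1-5-6, expanding outward from the peak — single-peaked.
Ballot type 4 (peak Lomond at position 4): ranking walks positions 4-3-2-1-5-6, expanding outward from the peak — single-peaked.
Ballot type 5 (peak Ralston at position 2): ranking walks positions 2-3-1-4-5-6, expanding outward from the peak — single-peaked.
Ballot type 6 (peak Lomond at position 4): ranking walks positions 4-3-5-2-6-1, expanding outward from the peak — single-peaked.
Ballot type 7 (peak Kelston at position 3): ranking walks positions 3-2-4-1-5-6, expanding outward from the peak — single-peaked.
Ballot type 8 (peak Selby at position 5): ranking walks positions 5-6-4-3-2-1, expanding outward from the peak — single-peaked.
Every ranking is single-peaked on this axis.

yes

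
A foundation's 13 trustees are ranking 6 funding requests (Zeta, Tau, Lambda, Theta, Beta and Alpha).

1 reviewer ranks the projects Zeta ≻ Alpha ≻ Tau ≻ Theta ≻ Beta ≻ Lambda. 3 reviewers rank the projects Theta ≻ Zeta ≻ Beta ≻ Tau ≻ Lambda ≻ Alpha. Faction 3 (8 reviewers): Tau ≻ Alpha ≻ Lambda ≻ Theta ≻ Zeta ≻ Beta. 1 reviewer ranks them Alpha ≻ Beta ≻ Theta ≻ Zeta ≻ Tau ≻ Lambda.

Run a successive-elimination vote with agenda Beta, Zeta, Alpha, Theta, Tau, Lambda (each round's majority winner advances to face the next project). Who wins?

Round 1: Beta vs Zeta — 1–12, Zeta advances.
Round 2: Zeta vs Alpha — 4–9, Alpha advances.
Round 3: Alpha vs Theta — 10–3, Alpha advances.
Round 4: Alpha vs Tau — 2–11, Tau advances.
Round 5: Tau vs Lambda — 13–0, Tau advances.
Tau survives the agenda.

Tau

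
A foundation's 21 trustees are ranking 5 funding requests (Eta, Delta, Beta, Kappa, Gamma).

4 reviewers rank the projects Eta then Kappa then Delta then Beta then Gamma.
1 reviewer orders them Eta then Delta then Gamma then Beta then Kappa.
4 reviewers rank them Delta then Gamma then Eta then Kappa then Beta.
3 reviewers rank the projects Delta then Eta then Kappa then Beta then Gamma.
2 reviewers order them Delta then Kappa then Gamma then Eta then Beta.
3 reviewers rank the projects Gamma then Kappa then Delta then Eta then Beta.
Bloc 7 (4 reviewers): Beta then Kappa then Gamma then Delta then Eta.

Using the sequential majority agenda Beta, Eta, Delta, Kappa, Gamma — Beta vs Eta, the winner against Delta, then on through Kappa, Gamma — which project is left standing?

Round 1: Beta vs Eta — 4–17, Eta advances.
Round 2: Eta vs Delta — 5–16, Delta advances.
Round 3: Delta vs Kappa — 10–11, Kappa advances.
Round 4: Kappa vs Gamma — 13–8, Kappa advances.
The agenda winner is Kappa.

Kappa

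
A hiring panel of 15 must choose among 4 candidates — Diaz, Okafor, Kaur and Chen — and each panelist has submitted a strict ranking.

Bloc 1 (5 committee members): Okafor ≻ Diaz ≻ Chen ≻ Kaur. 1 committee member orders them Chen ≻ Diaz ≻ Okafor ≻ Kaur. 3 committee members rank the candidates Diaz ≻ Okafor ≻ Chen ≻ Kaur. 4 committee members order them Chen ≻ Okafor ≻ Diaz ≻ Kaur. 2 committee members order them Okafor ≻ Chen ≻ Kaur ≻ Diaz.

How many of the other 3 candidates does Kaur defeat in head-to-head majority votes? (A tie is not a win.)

0

Kaur against each rival (15 committee members):
Kaur vs Diaz: Diaz, 13–2.
Kaur vs Okafor: 0 for Kaur, 15 for Okafor — Okafor by 15–0.
Kaur vs Chen: Chen, 15–0.
Kaur beats no one; loses to Diaz, Okafor, Chen — 0 pairwise wins.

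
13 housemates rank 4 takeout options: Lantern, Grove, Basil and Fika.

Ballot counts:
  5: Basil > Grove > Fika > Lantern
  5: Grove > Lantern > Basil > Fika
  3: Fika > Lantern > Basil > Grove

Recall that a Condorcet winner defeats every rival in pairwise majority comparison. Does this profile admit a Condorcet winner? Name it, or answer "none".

none

Check each pair by majority over 13 ballots:
Lantern–Grove: Grove 10–3.
Lantern vs Basil: Lantern wins 8–5.
Lantern vs Fika: Fika, 8–5.
Grove vs Basil: Basil wins 8–5.
Grove vs Fika: Grove, 10–3.
Basil vs Fika: Basil wins 10–3.
Every restaurant loses at least once (Lantern loses to Grove; Grove loses to Basil; Basil loses to Lantern; Fika loses to Grove). The majority relation contains the cycle Lantern beats Basil beats Grove beats Lantern, so there is no Condorcet winner.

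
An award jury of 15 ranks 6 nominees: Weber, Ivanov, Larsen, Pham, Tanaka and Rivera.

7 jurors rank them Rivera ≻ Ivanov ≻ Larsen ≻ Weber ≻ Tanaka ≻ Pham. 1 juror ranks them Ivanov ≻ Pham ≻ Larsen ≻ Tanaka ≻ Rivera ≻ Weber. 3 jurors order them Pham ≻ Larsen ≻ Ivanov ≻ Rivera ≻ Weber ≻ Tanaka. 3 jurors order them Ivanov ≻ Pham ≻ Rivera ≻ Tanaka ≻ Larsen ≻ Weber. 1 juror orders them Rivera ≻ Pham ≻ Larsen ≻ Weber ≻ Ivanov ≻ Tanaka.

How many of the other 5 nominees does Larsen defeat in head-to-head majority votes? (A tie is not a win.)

2

Larsen against each rival (15 jurors):
Larsen vs Weber: 7+1+3+3+1 = 15 for Larsen, 0 for Weber — Larsen by 15–0.
Larsen–Ivanov: Ivanov 11–4.
Larsen vs Pham: Pham, 8–7.
Larsen vs Tanaka: Larsen is ranked higher on 7+1+3+1 = 12 ballots, Tanaka on 3. Larsen wins 12–3.
Larsen vs Rivera: Larsen preferred on 1+3 = 4 ballots; Rivera wins 11–4.
Larsen beats Weber, Tanaka; loses to Ivanov, Pham, Rivera — 2 pairwise wins.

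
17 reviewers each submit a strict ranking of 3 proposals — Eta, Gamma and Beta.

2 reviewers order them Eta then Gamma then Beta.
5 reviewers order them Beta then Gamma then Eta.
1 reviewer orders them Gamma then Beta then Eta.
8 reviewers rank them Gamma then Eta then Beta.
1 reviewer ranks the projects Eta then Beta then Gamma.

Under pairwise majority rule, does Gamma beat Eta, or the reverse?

Ballots ranking Gamma above Eta: 5 + 1 + 8 = 14.
Ballots ranking Eta above Gamma: 17 − 14 = 3.
Gamma wins the head-to-head 14–3.

Gamma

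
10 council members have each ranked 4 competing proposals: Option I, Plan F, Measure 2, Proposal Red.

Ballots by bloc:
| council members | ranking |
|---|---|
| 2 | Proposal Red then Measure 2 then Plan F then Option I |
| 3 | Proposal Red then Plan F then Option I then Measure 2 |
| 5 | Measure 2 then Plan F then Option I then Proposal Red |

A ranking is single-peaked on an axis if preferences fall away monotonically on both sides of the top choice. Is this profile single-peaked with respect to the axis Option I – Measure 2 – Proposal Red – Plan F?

Axis positions: Option I=1, Measure 2=2, Proposal Red=3, Plan F=4.
Bloc 1 (peak Proposal Red at position 3): ranking walks positions 3-2-4-1, expanding outward from the peak — single-peaked.
Bloc 2: ranking walks positions 3-4-1-2; Option I is ranked above Measure 2 even though Measure 2 lies between Option I and the peak Proposal Red on the axis — preferences dip and rise again. Not single-peaked.
Bloc 3: ranking walks positions 2-4-1-3; Plan F is ranked above Proposal Red even though Proposal Red lies between Plan F and the peak Measure 2 on the axis — preferences dip and rise again. Not single-peaked.
Bloc 2 violates single-peakedness, so the profile is not single-peaked on this axis.

no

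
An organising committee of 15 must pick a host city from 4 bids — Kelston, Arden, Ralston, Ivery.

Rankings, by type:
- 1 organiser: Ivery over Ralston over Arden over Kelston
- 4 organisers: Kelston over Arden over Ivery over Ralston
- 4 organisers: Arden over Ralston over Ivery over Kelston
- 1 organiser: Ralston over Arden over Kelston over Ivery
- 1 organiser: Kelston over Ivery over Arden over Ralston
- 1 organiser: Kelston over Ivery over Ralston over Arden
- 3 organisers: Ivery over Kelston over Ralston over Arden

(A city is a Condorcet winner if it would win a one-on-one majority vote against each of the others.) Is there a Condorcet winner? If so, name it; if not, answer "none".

none

Pairwise majorities:
Kelston–Arden: Kelston 9–6.
Kelston vs Ralston: Kelston, 9–6.
Kelston vs Ivery: Kelston is ranked higher on 4+1+1+1 = 7 ballots, Ivery on 8. Ivery wins 8–7.
Arden vs Ralston: Arden, 9–6.
Arden–Ivery: Arden 9–6.
Ralston–Ivery: Ivery 10–5.
No city is unbeaten: Kelston loses to Ivery; Arden loses to Kelston; Ralston loses to Kelston; Ivery loses to Arden. In particular Kelston > Arden > Ivery > Kelston is a majority cycle — no Condorcet winner exists.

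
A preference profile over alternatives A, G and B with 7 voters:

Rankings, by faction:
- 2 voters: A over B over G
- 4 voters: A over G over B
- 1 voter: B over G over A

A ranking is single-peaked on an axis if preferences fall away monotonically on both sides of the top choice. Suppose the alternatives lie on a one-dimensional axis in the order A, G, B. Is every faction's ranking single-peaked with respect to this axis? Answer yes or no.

Axis positions: A=1, G=2, B=3.
Faction 1: ranking walks positions 1-3-2; B is ranked above G even though G lies between B and the peak A on the axis — preferences dip and rise again. Not single-peaked.
Faction 2 (peak A at position 1): ranking walks positions 1-2-3, expanding outward from the peak — single-peaked.
Faction 3 (peak B at position 3): ranking walks positions 3-2-1, expanding outward from the peak — single-peaked.
Faction 1 violates single-peakedness, so the profile is not single-peaked on this axis.

no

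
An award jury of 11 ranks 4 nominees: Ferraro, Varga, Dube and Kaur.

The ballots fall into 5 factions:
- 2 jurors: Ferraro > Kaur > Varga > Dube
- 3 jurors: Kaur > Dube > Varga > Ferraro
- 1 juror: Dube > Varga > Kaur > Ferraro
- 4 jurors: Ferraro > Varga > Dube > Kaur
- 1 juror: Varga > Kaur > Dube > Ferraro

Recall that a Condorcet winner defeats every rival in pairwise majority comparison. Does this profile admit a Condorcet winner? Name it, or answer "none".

Pairwise majorities:
Ferraro vs Varga: Ferraro, 6–5.
Ferraro vs Dube: Ferraro, 6–5.
Ferraro–Kaur: Ferraro 6–5.
Varga vs Dube: Varga wins 7–4.
Varga vs Kaur: Varga wins 6–5.
Dube vs Kaur: Kaur, 6–5.
Ferraro wins every pairwise contest, so Ferraro is the Condorcet winner.

Ferraro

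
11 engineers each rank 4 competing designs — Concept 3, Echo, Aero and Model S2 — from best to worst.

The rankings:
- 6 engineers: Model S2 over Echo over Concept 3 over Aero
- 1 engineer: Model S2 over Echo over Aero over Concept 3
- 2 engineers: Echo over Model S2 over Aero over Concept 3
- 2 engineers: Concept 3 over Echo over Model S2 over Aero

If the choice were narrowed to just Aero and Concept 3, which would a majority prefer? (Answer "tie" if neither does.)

Ballots ranking Aero above Concept 3: 1 + 2 = 3.
Ballots ranking Concept 3 above Aero: 11 − 3 = 8.
Concept 3 wins the head-to-head 8–3.

Concept 3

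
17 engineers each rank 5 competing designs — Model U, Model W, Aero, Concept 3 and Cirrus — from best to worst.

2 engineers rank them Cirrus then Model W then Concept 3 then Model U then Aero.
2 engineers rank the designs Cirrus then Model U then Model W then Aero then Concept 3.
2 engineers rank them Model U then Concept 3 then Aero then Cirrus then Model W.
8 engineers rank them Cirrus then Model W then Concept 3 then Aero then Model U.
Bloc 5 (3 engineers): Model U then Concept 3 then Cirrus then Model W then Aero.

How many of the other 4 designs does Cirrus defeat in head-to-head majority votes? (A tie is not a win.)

4

Cirrus against each rival (17 engineers):
Cirrus vs Model U: Cirrus preferred on 2+2+8 = 12 ballots; Cirrus wins 12–5.
Cirrus vs Model W: Cirrus wins 17–0.
Cirrus vs Aero: Cirrus preferred on 2+2+8+3 = 15 ballots; Cirrus wins 15–2.
Cirrus vs Concept 3: Cirrus preferred on 2+2+8 = 12 ballots; Cirrus wins 12–5.
Cirrus beats Model U, Model W, Aero, Concept 3 — 4 pairwise wins.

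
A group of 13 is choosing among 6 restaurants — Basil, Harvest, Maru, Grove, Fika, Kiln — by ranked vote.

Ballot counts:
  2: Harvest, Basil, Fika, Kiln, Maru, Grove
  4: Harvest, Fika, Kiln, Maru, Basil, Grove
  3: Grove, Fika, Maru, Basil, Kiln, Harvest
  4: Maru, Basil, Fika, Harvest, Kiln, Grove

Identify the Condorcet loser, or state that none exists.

Pairwise majorities:
Basil vs Harvest: Basil is ranked higher on 3+4 = 7 ballots, Harvest on 6. Basil wins 7–6.
Basil–Maru: Maru 11–2.
Basil vs Grove: 2+4+4 = 10 for Basil, 3 for Grove — Basil by 10–3.
Basil vs Fika: Basil preferred on 2+4 = 6 ballots; Fika wins 7–6.
Basil vs Kiln: Basil preferred on 2+3+4 = 9 ballots; Basil wins 9–4.
Harvest–Maru: Maru 7–6.
Harvest vs Grove: Harvest wins 10–3.
Harvest–Fika: Fika 7–6.
Harvest vs Kiln: Harvest is ranked higher on 2+4+4 = 10 ballots, Kiln on 3. Harvest wins 10–3.
Maru–Grove: Maru 10–3.
Maru vs Fika: 4 to 9, Fika.
Maru vs Kiln: Maru, 7–6.
Grove–Fika: Fika 10–3.
Grove vs Kiln: Grove is ranked higher on 3 ballots, Kiln on 10. Kiln wins 10–3.
Fika vs Kiln: Fika, 13–0.
Grove loses to every other restaurant — it is the Condorcet loser.

Grove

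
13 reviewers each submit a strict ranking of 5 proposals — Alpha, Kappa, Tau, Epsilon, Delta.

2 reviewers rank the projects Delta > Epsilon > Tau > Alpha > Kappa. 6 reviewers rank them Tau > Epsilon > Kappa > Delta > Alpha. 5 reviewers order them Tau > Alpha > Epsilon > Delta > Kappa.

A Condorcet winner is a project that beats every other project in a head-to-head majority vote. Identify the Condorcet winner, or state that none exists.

Check each pair by majority over 13 ballots:
Alpha–Kappa: Alpha 7–6.
Alpha vs Tau: Tau, 13–0.
Alpha–Epsilon: Epsilon 8–5.
Alpha–Delta: Delta 8–5.
Kappa vs Tau: Tau wins 13–0.
Kappa vs Epsilon: Epsilon wins 13–0.
Kappa vs Delta: Delta, 7–6.
Tau vs Epsilon: Tau wins 11–2.
Tau–Delta: Tau 11–2.
Epsilon vs Delta: Epsilon, 11–2.
Only Tau has no losses; Tau is the Condorcet winner.

Tau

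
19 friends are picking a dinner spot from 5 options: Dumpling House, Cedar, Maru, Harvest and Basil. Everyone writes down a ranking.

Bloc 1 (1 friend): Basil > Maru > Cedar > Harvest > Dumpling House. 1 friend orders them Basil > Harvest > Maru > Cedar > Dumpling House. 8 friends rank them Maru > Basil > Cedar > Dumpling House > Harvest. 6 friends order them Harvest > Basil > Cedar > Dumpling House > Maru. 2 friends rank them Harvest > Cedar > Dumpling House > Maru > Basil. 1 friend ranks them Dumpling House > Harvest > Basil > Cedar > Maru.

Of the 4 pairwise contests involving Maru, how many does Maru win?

Maru against each rival (19 friends):
Maru vs Dumpling House: Maru, 10–9.
Maru–Cedar: Maru 10–9.
Maru vs Harvest: Harvest, 10–9.
Maru–Basil: Maru 10–9.
Maru beats Dumpling House, Cedar, Basil; loses to Harvest — 3 pairwise wins.

3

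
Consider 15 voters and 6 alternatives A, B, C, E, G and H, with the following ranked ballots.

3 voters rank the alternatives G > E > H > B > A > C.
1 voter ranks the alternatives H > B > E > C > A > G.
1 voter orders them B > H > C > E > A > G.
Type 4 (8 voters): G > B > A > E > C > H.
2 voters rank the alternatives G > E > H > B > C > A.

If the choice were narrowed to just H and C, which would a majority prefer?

C

Ballots ranking H above C: 3 + 1 + 1 + 2 = 7.
Ballots ranking C above H: 15 − 7 = 8.
C wins the head-to-head 8–7.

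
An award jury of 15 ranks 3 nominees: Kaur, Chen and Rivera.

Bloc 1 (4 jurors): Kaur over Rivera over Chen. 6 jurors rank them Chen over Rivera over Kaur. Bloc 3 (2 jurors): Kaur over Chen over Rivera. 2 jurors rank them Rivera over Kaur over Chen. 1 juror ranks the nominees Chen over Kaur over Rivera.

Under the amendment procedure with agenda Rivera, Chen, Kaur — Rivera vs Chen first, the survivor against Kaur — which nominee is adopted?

Round 1: Rivera vs Chen — 6–9, Chen advances.
Round 2: Chen vs Kaur — 7–8, Kaur advances.
The agenda winner is Kaur.

Kaur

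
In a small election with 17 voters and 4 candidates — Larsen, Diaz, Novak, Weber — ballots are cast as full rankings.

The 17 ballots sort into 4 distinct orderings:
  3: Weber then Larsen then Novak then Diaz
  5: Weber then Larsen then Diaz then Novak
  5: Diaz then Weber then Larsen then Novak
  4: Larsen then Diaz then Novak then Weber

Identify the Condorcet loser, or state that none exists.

Novak

Head-to-head results (17 voters):
Larsen vs Diaz: Larsen preferred on 3+5+4 = 12 ballots; Larsen wins 12–5.
Larsen vs Novak: Larsen wins 17–0.
Larsen vs Weber: 4 to 13, Weber.
Diaz vs Novak: Diaz preferred on 5+5+4 = 14 ballots; Diaz wins 14–3.
Diaz vs Weber: Diaz wins 9–8.
Novak vs Weber: Weber wins 13–4.
Novak loses to every other candidate — it is the Condorcet loser.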